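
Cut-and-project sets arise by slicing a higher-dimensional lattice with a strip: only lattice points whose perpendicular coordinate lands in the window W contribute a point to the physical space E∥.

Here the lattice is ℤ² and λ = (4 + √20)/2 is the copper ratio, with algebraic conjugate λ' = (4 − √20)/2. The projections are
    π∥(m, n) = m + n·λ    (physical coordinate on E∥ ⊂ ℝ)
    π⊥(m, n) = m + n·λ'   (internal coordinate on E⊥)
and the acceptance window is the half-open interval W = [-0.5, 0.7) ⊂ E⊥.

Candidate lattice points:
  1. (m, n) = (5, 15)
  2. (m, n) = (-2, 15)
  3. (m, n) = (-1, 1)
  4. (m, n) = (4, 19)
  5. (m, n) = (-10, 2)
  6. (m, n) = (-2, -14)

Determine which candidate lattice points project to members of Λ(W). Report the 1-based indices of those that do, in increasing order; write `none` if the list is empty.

4

Numerically λ ≈ 4.2361 and λ' = −1/λ ≈ -0.2361.
[1] lift (5,15): star map gives 1.4590; window check -0.5 ≤ 1.4590 < 0.7 is false → out
[2] lift (-2,15): star map gives -5.5410; window check -0.5 ≤ -5.5410 < 0.7 is false → out
[3] lift (-1,1): star map gives -1.2361; window check -0.5 ≤ -1.2361 < 0.7 is false → out
[4] lift (4,19): star map gives -0.4853; window check -0.5 ≤ -0.4853 < 0.7 is true → IN Λ
[5] lift (-10,2): star map gives -10.4721; window check -0.5 ≤ -10.4721 < 0.7 is false → out
[6] lift (-2,-14): star map gives 1.3050; window check -0.5 ≤ 1.3050 < 0.7 is false → out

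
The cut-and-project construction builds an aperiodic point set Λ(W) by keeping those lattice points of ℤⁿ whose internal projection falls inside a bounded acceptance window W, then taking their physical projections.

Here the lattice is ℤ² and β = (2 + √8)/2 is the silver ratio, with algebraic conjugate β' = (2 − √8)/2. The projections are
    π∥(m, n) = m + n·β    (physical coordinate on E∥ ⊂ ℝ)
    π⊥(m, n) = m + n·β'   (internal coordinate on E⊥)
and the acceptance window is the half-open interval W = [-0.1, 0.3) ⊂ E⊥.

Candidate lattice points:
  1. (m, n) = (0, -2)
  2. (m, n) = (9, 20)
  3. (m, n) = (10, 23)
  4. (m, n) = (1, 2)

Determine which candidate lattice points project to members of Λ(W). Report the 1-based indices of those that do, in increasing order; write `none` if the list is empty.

4

Compute β' = (2−√8)/2 = -0.4142, so π⊥(m,n) = m -0.4142·n.
#1 (0,-2): internal coord 0 + (-2)·β' = +0.8284; +0.8284 ∉ [-0.1, 0.3) → out
#2 (9,20): internal coord 9 + (20)·β' = +0.7157; +0.7157 ∉ [-0.1, 0.3) → out
#3 (10,23): internal coord 10 + (23)·β' = +0.4731; +0.4731 ∉ [-0.1, 0.3) → out
#4 (1,2): internal coord 1 + (2)·β' = +0.1716; +0.1716 ∈ [-0.1, 0.3) → IN Λ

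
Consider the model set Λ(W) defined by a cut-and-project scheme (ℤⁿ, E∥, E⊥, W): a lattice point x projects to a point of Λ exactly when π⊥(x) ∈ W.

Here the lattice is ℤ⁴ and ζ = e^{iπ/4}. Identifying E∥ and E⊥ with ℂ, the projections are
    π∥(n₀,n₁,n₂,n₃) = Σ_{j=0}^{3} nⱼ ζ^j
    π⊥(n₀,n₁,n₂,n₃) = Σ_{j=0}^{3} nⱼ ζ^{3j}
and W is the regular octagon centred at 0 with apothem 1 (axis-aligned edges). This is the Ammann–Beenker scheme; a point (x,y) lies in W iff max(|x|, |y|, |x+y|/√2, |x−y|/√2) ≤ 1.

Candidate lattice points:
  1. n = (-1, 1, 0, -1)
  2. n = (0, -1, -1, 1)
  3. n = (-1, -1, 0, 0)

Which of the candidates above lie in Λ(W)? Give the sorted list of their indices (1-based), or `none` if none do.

3

π⊥(n) = n₀ + n₁ζ³ + n₂ζ⁶ + n₃ζ⁹ where ζ = e^{iπ/4}.
candidate 1: n = (-1, 1, 0, -1) → π⊥ ≈ (-2.414214, +0.000000); max(|x|,|y|,|x±y|/√2) = 2.414214 > 1 ⇒ ∉ W
candidate 2: n = (0, -1, -1, 1) → π⊥ ≈ (+1.414214, +1.000000); max(|x|,|y|,|x±y|/√2) = 1.707107 > 1 ⇒ ∉ W
candidate 3: n = (-1, -1, 0, 0) → π⊥ ≈ (-0.292893, -0.707107); max(|x|,|y|,|x±y|/√2) = 0.707107 ≤ 1 ⇒ ∈ W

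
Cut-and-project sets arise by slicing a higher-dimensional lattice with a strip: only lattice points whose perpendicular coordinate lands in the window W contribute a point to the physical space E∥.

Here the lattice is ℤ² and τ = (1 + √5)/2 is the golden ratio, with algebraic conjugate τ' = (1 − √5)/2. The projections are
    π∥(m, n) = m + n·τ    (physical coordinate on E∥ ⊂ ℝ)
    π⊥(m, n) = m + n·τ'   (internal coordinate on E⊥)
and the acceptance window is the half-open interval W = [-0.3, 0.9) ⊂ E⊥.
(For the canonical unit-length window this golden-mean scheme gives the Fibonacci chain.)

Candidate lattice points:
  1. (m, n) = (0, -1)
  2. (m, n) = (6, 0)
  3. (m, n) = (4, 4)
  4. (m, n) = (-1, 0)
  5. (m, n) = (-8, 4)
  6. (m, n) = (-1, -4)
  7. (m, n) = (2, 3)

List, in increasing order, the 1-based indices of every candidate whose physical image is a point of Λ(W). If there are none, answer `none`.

1, 7

Numerically τ ≈ 1.618034 and τ' = −1/τ ≈ -0.618034.
[1] lift (0,-1): star map gives 0.618034; window check -0.3 ≤ 0.618034 < 0.9 is true → IN Λ
[2] lift (6,0): star map gives 6.000000; window check -0.3 ≤ 6.000000 < 0.9 is false → out
[3] lift (4,4): star map gives 1.527864; window check -0.3 ≤ 1.527864 < 0.9 is false → out
[4] lift (-1,0): star map gives -1.000000; window check -0.3 ≤ -1.000000 < 0.9 is false → out
[5] lift (-8,4): star map gives -10.472136; window check -0.3 ≤ -10.472136 < 0.9 is false → out
[6] lift (-1,-4): star map gives 1.472136; window check -0.3 ≤ 1.472136 < 0.9 is false → out
[7] lift (2,3): star map gives 0.145898; window check -0.3 ≤ 0.145898 < 0.9 is true → IN Λ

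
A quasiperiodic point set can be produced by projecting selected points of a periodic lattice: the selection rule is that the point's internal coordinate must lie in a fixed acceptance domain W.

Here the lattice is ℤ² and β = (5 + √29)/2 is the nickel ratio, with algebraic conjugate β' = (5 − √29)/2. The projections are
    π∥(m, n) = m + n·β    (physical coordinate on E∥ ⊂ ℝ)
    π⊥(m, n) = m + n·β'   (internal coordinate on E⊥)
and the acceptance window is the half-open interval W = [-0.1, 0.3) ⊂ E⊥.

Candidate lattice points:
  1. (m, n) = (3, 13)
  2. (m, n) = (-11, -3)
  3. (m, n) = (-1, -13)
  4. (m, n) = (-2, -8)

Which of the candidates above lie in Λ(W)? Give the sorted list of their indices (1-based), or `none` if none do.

none

Compute β' = (5−√29)/2 = -0.192582, so π⊥(m,n) = m -0.192582·n.
[1] lift (3,13): star map gives 0.496429; window check -0.1 ≤ 0.496429 < 0.3 is false → out
[2] lift (-11,-3): star map gives -10.422253; window check -0.1 ≤ -10.422253 < 0.3 is false → out
[3] lift (-1,-13): star map gives 1.503571; window check -0.1 ≤ 1.503571 < 0.3 is false → out
[4] lift (-2,-8): star map gives -0.459341; window check -0.1 ≤ -0.459341 < 0.3 is false → out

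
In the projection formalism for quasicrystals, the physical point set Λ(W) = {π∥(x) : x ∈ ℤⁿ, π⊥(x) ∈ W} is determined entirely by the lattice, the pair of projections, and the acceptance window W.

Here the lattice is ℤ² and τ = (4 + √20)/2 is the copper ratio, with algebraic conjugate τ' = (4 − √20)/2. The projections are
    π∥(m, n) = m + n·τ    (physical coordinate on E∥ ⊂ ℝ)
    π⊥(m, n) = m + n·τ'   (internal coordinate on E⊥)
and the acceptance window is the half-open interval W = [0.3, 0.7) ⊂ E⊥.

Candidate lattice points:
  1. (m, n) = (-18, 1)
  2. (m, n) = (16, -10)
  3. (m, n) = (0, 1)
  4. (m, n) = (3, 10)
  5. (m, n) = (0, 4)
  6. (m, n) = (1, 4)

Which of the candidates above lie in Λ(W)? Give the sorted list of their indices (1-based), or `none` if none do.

4

Numerically τ ≈ 4.2361 and τ' = −1/τ ≈ -0.2361.
candidate 1: (m,n)=(-18,1) → π∥ = -18+1·τ ≈ -13.7639, π⊥ = -18+1·τ' ≈ -18.2361 ∉ [0.3, 0.7) ⇒ out
candidate 2: (m,n)=(16,-10) → π∥ = 16-10·τ ≈ -26.3607, π⊥ = 16-10·τ' ≈ 18.3607 ∉ [0.3, 0.7) ⇒ out
candidate 3: (m,n)=(0,1) → π∥ = 0+1·τ ≈ 4.2361, π⊥ = 0+1·τ' ≈ -0.2361 ∉ [0.3, 0.7) ⇒ out
candidate 4: (m,n)=(3,10) → π∥ = 3+10·τ ≈ 45.3607, π⊥ = 3+10·τ' ≈ 0.6393 ∈ [0.3, 0.7) ⇒ IN Λ
candidate 5: (m,n)=(0,4) → π∥ = 0+4·τ ≈ 16.9443, π⊥ = 0+4·τ' ≈ -0.9443 ∉ [0.3, 0.7) ⇒ out
candidate 6: (m,n)=(1,4) → π∥ = 1+4·τ ≈ 17.9443, π⊥ = 1+4·τ' ≈ 0.0557 ∉ [0.3, 0.7) ⇒ out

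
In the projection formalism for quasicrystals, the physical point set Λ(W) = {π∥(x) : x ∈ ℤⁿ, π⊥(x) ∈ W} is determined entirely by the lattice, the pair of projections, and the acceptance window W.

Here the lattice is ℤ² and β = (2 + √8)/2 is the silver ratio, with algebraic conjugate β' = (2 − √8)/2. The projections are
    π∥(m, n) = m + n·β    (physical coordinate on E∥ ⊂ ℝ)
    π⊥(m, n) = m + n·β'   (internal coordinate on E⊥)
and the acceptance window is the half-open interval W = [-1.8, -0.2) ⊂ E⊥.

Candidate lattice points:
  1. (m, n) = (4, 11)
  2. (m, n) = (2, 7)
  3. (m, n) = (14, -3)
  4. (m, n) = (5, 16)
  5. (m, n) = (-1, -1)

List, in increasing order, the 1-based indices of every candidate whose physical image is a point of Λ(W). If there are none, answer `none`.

Compute β' = (2−√8)/2 = -0.414214, so π⊥(m,n) = m -0.414214·n.
candidate 1: (m,n)=(4,11) → π∥ = 4+11·β ≈ 30.556349, π⊥ = 4+11·β' ≈ -0.556349 ∈ [-1.8, -0.2) ⇒ IN Λ
candidate 2: (m,n)=(2,7) → π∥ = 2+7·β ≈ 18.899495, π⊥ = 2+7·β' ≈ -0.899495 ∈ [-1.8, -0.2) ⇒ IN Λ
candidate 3: (m,n)=(14,-3) → π∥ = 14-3·β ≈ 6.757359, π⊥ = 14-3·β' ≈ 15.242641 ∉ [-1.8, -0.2) ⇒ out
candidate 4: (m,n)=(5,16) → π∥ = 5+16·β ≈ 43.627417, π⊥ = 5+16·β' ≈ -1.627417 ∈ [-1.8, -0.2) ⇒ IN Λ
candidate 5: (m,n)=(-1,-1) → π∥ = -1-1·β ≈ -3.414214, π⊥ = -1-1·β' ≈ -0.585786 ∈ [-1.8, -0.2) ⇒ IN Λ

1, 2, 4, 5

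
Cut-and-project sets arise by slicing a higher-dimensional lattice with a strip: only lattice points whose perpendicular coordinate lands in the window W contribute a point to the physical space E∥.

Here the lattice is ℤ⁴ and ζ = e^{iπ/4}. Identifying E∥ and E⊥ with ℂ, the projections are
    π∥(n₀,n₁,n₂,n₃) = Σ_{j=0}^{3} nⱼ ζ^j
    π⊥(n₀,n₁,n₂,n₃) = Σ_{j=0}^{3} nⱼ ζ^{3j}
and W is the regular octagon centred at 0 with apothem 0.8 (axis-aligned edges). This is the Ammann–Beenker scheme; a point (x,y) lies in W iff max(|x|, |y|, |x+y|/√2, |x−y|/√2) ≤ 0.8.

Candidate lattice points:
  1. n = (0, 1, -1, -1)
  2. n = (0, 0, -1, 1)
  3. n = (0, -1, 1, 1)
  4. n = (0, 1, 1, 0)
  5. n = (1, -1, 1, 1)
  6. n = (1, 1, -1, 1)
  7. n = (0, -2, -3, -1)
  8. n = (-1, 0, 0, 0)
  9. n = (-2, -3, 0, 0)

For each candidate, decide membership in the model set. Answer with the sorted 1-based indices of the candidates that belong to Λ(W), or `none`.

4

Internal map: ζ^{3j} for j=0..3 gives (1,0), (−√2/2,√2/2), (0,−1), (√2/2,√2/2).
candidate 1: n = (0, 1, -1, -1) → π⊥ ≈ (-1.4142, +1.0000); max(|x|,|y|,|x±y|/√2) = 1.7071 > 0.8 ⇒ ∉ W
candidate 2: n = (0, 0, -1, 1) → π⊥ ≈ (+0.7071, +1.7071); max(|x|,|y|,|x±y|/√2) = 1.7071 > 0.8 ⇒ ∉ W
candidate 3: n = (0, -1, 1, 1) → π⊥ ≈ (+1.4142, -1.0000); max(|x|,|y|,|x±y|/√2) = 1.7071 > 0.8 ⇒ ∉ W
candidate 4: n = (0, 1, 1, 0) → π⊥ ≈ (-0.7071, -0.2929); max(|x|,|y|,|x±y|/√2) = 0.7071 ≤ 0.8 ⇒ ∈ W
candidate 5: n = (1, -1, 1, 1) → π⊥ ≈ (+2.4142, -1.0000); max(|x|,|y|,|x±y|/√2) = 2.4142 > 0.8 ⇒ ∉ W
candidate 6: n = (1, 1, -1, 1) → π⊥ ≈ (+1.0000, +2.4142); max(|x|,|y|,|x±y|/√2) = 2.4142 > 0.8 ⇒ ∉ W
candidate 7: n = (0, -2, -3, -1) → π⊥ ≈ (+0.7071, +0.8787); max(|x|,|y|,|x±y|/√2) = 1.1213 > 0.8 ⇒ ∉ W
candidate 8: n = (-1, 0, 0, 0) → π⊥ ≈ (-1.0000, +0.0000); max(|x|,|y|,|x±y|/√2) = 1.0000 > 0.8 ⇒ ∉ W
candidate 9: n = (-2, -3, 0, 0) → π⊥ ≈ (+0.1213, -2.1213); max(|x|,|y|,|x±y|/√2) = 2.1213 > 0.8 ⇒ ∉ W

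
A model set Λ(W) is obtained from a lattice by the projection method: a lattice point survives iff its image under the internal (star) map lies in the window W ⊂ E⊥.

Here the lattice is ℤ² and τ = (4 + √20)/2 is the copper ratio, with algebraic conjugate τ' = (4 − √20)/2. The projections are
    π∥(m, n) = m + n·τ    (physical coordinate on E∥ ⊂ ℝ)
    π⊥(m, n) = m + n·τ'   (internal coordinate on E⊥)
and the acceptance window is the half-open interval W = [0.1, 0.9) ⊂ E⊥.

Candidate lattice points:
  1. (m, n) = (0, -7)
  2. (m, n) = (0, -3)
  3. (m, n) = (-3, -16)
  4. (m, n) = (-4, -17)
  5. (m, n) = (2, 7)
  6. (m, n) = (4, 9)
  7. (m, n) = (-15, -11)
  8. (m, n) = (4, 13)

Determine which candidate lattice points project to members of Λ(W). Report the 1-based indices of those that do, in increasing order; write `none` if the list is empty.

Compute τ' = (4−√20)/2 = -0.236068, so π⊥(m,n) = m -0.236068·n.
candidate 1: (m,n)=(0,-7) → π∥ = 0-7·τ ≈ -29.652476, π⊥ = 0-7·τ' ≈ 1.652476 ∉ [0.1, 0.9) ⇒ out
candidate 2: (m,n)=(0,-3) → π∥ = 0-3·τ ≈ -12.708204, π⊥ = 0-3·τ' ≈ 0.708204 ∈ [0.1, 0.9) ⇒ IN Λ
candidate 3: (m,n)=(-3,-16) → π∥ = -3-16·τ ≈ -70.777088, π⊥ = -3-16·τ' ≈ 0.777088 ∈ [0.1, 0.9) ⇒ IN Λ
candidate 4: (m,n)=(-4,-17) → π∥ = -4-17·τ ≈ -76.013156, π⊥ = -4-17·τ' ≈ 0.013156 ∉ [0.1, 0.9) ⇒ out
candidate 5: (m,n)=(2,7) → π∥ = 2+7·τ ≈ 31.652476, π⊥ = 2+7·τ' ≈ 0.347524 ∈ [0.1, 0.9) ⇒ IN Λ
candidate 6: (m,n)=(4,9) → π∥ = 4+9·τ ≈ 42.124612, π⊥ = 4+9·τ' ≈ 1.875388 ∉ [0.1, 0.9) ⇒ out
candidate 7: (m,n)=(-15,-11) → π∥ = -15-11·τ ≈ -61.596748, π⊥ = -15-11·τ' ≈ -12.403252 ∉ [0.1, 0.9) ⇒ out
candidate 8: (m,n)=(4,13) → π∥ = 4+13·τ ≈ 59.068884, π⊥ = 4+13·τ' ≈ 0.931116 ∉ [0.1, 0.9) ⇒ out

2, 3, 5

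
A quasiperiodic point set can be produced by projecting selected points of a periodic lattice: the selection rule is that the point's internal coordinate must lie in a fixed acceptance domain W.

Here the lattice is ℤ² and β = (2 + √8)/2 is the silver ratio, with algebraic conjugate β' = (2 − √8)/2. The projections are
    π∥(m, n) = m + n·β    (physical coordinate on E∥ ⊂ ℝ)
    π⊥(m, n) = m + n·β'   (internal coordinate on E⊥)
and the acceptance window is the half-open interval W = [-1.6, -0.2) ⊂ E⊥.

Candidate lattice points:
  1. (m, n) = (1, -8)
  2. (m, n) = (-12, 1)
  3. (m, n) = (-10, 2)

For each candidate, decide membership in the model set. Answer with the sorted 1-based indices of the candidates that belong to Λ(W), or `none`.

Numerically β ≈ 2.414214 and β' = −1/β ≈ -0.414214.
candidate 1: (m,n)=(1,-8) → π∥ = 1-8·β ≈ -18.313708, π⊥ = 1-8·β' ≈ 4.313708 ∉ [-1.6, -0.2) ⇒ out
candidate 2: (m,n)=(-12,1) → π∥ = -12+1·β ≈ -9.585786, π⊥ = -12+1·β' ≈ -12.414214 ∉ [-1.6, -0.2) ⇒ out
candidate 3: (m,n)=(-10,2) → π∥ = -10+2·β ≈ -5.171573, π⊥ = -10+2·β' ≈ -10.828427 ∉ [-1.6, -0.2) ⇒ out

none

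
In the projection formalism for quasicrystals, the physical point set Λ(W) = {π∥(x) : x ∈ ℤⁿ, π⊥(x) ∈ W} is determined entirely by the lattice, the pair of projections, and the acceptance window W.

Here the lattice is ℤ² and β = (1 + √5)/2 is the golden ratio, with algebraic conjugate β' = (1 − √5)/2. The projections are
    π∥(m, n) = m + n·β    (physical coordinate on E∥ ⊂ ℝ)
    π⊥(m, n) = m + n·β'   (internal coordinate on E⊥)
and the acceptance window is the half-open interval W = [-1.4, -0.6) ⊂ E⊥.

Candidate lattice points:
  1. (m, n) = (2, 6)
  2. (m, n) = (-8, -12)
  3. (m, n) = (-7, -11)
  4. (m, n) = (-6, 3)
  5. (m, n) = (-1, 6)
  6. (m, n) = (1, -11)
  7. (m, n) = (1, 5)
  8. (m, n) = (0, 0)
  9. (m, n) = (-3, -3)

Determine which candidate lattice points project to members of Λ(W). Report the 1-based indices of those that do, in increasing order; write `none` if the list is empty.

9

Numerically β ≈ 1.6180 and β' = −1/β ≈ -0.6180.
#1 (2,6): internal coord 2 + (6)·β' = -1.7082; -1.7082 ∉ [-1.4, -0.6) → out
#2 (-8,-12): internal coord -8 + (-12)·β' = -0.5836; -0.5836 ∉ [-1.4, -0.6) → out
#3 (-7,-11): internal coord -7 + (-11)·β' = -0.2016; -0.2016 ∉ [-1.4, -0.6) → out
#4 (-6,3): internal coord -6 + (3)·β' = -7.8541; -7.8541 ∉ [-1.4, -0.6) → out
#5 (-1,6): internal coord -1 + (6)·β' = -4.7082; -4.7082 ∉ [-1.4, -0.6) → out
#6 (1,-11): internal coord 1 + (-11)·β' = +7.7984; +7.7984 ∉ [-1.4, -0.6) → out
#7 (1,5): internal coord 1 + (5)·β' = -2.0902; -2.0902 ∉ [-1.4, -0.6) → out
#8 (0,0): internal coord 0 + (0)·β' = +0.0000; +0.0000 ∉ [-1.4, -0.6) → out
#9 (-3,-3): internal coord -3 + (-3)·β' = -1.1459; -1.1459 ∈ [-1.4, -0.6) → IN Λ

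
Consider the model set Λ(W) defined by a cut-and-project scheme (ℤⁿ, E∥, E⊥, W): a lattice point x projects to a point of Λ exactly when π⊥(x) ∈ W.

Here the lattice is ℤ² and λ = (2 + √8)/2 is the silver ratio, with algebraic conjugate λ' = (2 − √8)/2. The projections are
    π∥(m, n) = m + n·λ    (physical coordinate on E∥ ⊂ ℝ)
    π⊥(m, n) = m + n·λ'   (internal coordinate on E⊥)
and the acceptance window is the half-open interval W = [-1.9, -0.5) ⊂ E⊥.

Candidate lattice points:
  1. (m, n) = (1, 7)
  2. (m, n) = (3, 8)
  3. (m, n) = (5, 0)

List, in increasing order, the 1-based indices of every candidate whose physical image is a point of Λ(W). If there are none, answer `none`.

Compute λ' = (2−√8)/2 = -0.4142, so π⊥(m,n) = m -0.4142·n.
[1] lift (1,7): star map gives -1.8995; window check -1.9 ≤ -1.8995 < -0.5 is true → IN Λ
[2] lift (3,8): star map gives -0.3137; window check -1.9 ≤ -0.3137 < -0.5 is false → out
[3] lift (5,0): star map gives 5.0000; window check -1.9 ≤ 5.0000 < -0.5 is false → out

1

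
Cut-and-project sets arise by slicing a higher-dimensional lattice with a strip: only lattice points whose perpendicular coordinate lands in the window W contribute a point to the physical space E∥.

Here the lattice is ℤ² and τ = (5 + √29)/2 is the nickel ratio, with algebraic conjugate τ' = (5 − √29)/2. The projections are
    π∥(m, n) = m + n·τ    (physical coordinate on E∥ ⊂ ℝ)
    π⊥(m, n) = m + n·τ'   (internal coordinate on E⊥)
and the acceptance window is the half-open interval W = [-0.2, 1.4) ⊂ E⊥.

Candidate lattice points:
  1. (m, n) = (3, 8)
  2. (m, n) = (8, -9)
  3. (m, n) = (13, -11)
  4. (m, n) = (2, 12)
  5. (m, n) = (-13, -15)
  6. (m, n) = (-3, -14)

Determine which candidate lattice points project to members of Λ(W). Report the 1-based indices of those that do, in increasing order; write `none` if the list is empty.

τ' = (5−√29)/2 ≈ -0.19258.
#1 (3,8): internal coord 3 + (8)·τ' = +1.45934; +1.45934 ∉ [-0.2, 1.4) → out
#2 (8,-9): internal coord 8 + (-9)·τ' = +9.73324; +9.73324 ∉ [-0.2, 1.4) → out
#3 (13,-11): internal coord 13 + (-11)·τ' = +15.11841; +15.11841 ∉ [-0.2, 1.4) → out
#4 (2,12): internal coord 2 + (12)·τ' = -0.31099; -0.31099 ∉ [-0.2, 1.4) → out
#5 (-13,-15): internal coord -13 + (-15)·τ' = -10.11126; -10.11126 ∉ [-0.2, 1.4) → out
#6 (-3,-14): internal coord -3 + (-14)·τ' = -0.30385; -0.30385 ∉ [-0.2, 1.4) → out

none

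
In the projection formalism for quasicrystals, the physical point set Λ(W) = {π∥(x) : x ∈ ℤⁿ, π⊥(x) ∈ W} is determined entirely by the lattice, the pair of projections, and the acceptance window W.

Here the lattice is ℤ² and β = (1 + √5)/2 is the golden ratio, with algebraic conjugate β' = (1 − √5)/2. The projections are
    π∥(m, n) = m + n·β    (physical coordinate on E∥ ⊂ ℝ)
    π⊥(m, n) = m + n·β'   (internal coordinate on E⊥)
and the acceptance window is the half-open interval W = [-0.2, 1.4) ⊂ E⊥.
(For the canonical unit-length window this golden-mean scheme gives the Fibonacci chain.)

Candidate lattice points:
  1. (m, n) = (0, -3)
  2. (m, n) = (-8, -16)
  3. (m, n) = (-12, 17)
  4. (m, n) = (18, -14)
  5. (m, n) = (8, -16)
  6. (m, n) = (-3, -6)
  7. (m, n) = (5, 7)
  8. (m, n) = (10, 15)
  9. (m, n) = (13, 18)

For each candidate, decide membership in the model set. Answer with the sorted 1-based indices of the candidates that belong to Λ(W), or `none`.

6, 7, 8

β' = (1−√5)/2 ≈ -0.61803.
[1] lift (0,-3): star map gives 1.85410; window check -0.2 ≤ 1.85410 < 1.4 is false → out
[2] lift (-8,-16): star map gives 1.88854; window check -0.2 ≤ 1.88854 < 1.4 is false → out
[3] lift (-12,17): star map gives -22.50658; window check -0.2 ≤ -22.50658 < 1.4 is false → out
[4] lift (18,-14): star map gives 26.65248; window check -0.2 ≤ 26.65248 < 1.4 is false → out
[5] lift (8,-16): star map gives 17.88854; window check -0.2 ≤ 17.88854 < 1.4 is false → out
[6] lift (-3,-6): star map gives 0.70820; window check -0.2 ≤ 0.70820 < 1.4 is true → IN Λ
[7] lift (5,7): star map gives 0.67376; window check -0.2 ≤ 0.67376 < 1.4 is true → IN Λ
[8] lift (10,15): star map gives 0.72949; window check -0.2 ≤ 0.72949 < 1.4 is true → IN Λ
[9] lift (13,18): star map gives 1.87539; window check -0.2 ≤ 1.87539 < 1.4 is false → out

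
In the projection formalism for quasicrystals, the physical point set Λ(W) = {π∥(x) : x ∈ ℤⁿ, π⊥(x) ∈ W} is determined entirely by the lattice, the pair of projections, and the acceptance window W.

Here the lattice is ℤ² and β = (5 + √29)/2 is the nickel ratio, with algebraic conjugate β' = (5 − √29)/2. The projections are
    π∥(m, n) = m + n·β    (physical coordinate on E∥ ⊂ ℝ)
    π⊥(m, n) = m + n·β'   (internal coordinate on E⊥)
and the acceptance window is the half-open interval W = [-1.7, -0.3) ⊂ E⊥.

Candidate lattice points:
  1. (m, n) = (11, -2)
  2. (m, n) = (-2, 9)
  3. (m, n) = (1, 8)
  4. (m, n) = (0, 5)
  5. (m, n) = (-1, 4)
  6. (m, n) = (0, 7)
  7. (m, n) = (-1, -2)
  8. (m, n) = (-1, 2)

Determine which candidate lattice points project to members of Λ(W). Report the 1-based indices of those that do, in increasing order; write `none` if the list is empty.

3, 4, 6, 7, 8

Compute β' = (5−√29)/2 = -0.192582, so π⊥(m,n) = m -0.192582·n.
candidate 1: (m,n)=(11,-2) → π∥ = 11-2·β ≈ 0.614835, π⊥ = 11-2·β' ≈ 11.385165 ∉ [-1.7, -0.3) ⇒ out
candidate 2: (m,n)=(-2,9) → π∥ = -2+9·β ≈ 44.733242, π⊥ = -2+9·β' ≈ -3.733242 ∉ [-1.7, -0.3) ⇒ out
candidate 3: (m,n)=(1,8) → π∥ = 1+8·β ≈ 42.540659, π⊥ = 1+8·β' ≈ -0.540659 ∈ [-1.7, -0.3) ⇒ IN Λ
candidate 4: (m,n)=(0,5) → π∥ = 0+5·β ≈ 25.962912, π⊥ = 0+5·β' ≈ -0.962912 ∈ [-1.7, -0.3) ⇒ IN Λ
candidate 5: (m,n)=(-1,4) → π∥ = -1+4·β ≈ 19.770330, π⊥ = -1+4·β' ≈ -1.770330 ∉ [-1.7, -0.3) ⇒ out
candidate 6: (m,n)=(0,7) → π∥ = 0+7·β ≈ 36.348077, π⊥ = 0+7·β' ≈ -1.348077 ∈ [-1.7, -0.3) ⇒ IN Λ
candidate 7: (m,n)=(-1,-2) → π∥ = -1-2·β ≈ -11.385165, π⊥ = -1-2·β' ≈ -0.614835 ∈ [-1.7, -0.3) ⇒ IN Λ
candidate 8: (m,n)=(-1,2) → π∥ = -1+2·β ≈ 9.385165, π⊥ = -1+2·β' ≈ -1.385165 ∈ [-1.7, -0.3) ⇒ IN Λ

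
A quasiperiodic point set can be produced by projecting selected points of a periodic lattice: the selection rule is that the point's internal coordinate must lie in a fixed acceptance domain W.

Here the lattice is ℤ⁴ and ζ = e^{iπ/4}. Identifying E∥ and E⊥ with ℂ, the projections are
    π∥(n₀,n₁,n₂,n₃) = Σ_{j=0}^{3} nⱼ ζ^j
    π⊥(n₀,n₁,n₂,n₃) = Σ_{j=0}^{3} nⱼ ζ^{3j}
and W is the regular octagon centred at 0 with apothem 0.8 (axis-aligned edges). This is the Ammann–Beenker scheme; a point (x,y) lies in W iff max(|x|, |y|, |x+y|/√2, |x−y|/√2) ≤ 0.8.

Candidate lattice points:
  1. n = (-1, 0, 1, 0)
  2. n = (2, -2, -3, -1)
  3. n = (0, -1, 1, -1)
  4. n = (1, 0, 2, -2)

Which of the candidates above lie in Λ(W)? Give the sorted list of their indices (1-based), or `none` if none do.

none

π⊥(n) = n₀ + n₁ζ³ + n₂ζ⁶ + n₃ζ⁹ where ζ = e^{iπ/4}.
candidate 1: n = (-1, 0, 1, 0) → π⊥ ≈ (-1.00000, -1.00000); max(|x|,|y|,|x±y|/√2) = 1.41421 > 0.8 ⇒ ∉ W
candidate 2: n = (2, -2, -3, -1) → π⊥ ≈ (+2.70711, +0.87868); max(|x|,|y|,|x±y|/√2) = 2.70711 > 0.8 ⇒ ∉ W
candidate 3: n = (0, -1, 1, -1) → π⊥ ≈ (+0.00000, -2.41421); max(|x|,|y|,|x±y|/√2) = 2.41421 > 0.8 ⇒ ∉ W
candidate 4: n = (1, 0, 2, -2) → π⊥ ≈ (-0.41421, -3.41421); max(|x|,|y|,|x±y|/√2) = 3.41421 > 0.8 ⇒ ∉ W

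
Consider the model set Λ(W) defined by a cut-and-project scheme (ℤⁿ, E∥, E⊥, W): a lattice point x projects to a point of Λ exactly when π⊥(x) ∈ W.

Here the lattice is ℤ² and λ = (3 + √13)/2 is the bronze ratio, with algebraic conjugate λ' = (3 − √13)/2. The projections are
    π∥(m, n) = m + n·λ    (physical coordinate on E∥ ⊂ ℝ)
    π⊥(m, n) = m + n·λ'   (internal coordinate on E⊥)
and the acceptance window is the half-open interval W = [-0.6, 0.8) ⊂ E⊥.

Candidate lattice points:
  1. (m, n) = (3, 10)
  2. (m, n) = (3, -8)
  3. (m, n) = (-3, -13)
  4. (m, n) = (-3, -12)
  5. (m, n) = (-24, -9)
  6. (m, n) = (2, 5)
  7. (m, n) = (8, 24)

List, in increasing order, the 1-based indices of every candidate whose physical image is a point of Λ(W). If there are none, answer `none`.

1, 4, 6, 7

Numerically λ ≈ 3.30278 and λ' = −1/λ ≈ -0.30278.
[1] lift (3,10): star map gives -0.02776; window check -0.6 ≤ -0.02776 < 0.8 is true → IN Λ
[2] lift (3,-8): star map gives 5.42221; window check -0.6 ≤ 5.42221 < 0.8 is false → out
[3] lift (-3,-13): star map gives 0.93608; window check -0.6 ≤ 0.93608 < 0.8 is false → out
[4] lift (-3,-12): star map gives 0.63331; window check -0.6 ≤ 0.63331 < 0.8 is true → IN Λ
[5] lift (-24,-9): star map gives -21.27502; window check -0.6 ≤ -21.27502 < 0.8 is false → out
[6] lift (2,5): star map gives 0.48612; window check -0.6 ≤ 0.48612 < 0.8 is true → IN Λ
[7] lift (8,24): star map gives 0.73338; window check -0.6 ≤ 0.73338 < 0.8 is true → IN Λ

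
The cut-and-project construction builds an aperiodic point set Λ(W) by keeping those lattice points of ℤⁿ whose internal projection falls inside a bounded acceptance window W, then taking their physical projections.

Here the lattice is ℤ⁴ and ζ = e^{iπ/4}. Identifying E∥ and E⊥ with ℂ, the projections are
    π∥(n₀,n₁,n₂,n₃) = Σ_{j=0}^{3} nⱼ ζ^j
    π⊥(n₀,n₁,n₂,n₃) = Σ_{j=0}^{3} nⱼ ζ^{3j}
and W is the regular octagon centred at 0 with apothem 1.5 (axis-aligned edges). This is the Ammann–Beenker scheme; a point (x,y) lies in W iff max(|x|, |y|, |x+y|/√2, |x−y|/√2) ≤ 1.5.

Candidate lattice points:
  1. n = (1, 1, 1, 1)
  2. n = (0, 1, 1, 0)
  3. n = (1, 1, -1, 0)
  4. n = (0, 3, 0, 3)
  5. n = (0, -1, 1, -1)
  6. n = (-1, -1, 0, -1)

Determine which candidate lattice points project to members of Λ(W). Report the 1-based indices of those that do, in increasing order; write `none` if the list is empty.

1, 2

With ζ = e^{iπ/4} the internal vectors are ζ^0,ζ^3,ζ^6,ζ^9.
#1 (1, 1, 1, 1): internal (1.00000, 0.41421); octagon support 1.00000 vs apothem 1.5 → ∈ W
#2 (0, 1, 1, 0): internal (-0.70711, -0.29289); octagon support 0.70711 vs apothem 1.5 → ∈ W
#3 (1, 1, -1, 0): internal (0.29289, 1.70711); octagon support 1.70711 vs apothem 1.5 → ∉ W
#4 (0, 3, 0, 3): internal (0.00000, 4.24264); octagon support 4.24264 vs apothem 1.5 → ∉ W
#5 (0, -1, 1, -1): internal (0.00000, -2.41421); octagon support 2.41421 vs apothem 1.5 → ∉ W
#6 (-1, -1, 0, -1): internal (-1.00000, -1.41421); octagon support 1.70711 vs apothem 1.5 → ∉ W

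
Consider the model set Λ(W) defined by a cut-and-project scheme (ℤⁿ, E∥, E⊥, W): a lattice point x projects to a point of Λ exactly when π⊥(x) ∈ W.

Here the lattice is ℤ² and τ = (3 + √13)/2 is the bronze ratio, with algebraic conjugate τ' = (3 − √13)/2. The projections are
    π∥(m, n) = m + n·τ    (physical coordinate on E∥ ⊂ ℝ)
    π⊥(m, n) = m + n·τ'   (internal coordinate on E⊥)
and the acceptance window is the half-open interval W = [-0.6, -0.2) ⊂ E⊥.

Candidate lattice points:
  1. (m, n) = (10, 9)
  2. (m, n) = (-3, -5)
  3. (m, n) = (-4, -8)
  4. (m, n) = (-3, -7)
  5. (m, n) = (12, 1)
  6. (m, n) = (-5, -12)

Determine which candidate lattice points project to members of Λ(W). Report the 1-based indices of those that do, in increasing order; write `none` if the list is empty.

none

Numerically τ ≈ 3.302776 and τ' = −1/τ ≈ -0.302776.
[1] lift (10,9): star map gives 7.275019; window check -0.6 ≤ 7.275019 < -0.2 is false → out
[2] lift (-3,-5): star map gives -1.486122; window check -0.6 ≤ -1.486122 < -0.2 is false → out
[3] lift (-4,-8): star map gives -1.577795; window check -0.6 ≤ -1.577795 < -0.2 is false → out
[4] lift (-3,-7): star map gives -0.880571; window check -0.6 ≤ -0.880571 < -0.2 is false → out
[5] lift (12,1): star map gives 11.697224; window check -0.6 ≤ 11.697224 < -0.2 is false → out
[6] lift (-5,-12): star map gives -1.366692; window check -0.6 ≤ -1.366692 < -0.2 is false → out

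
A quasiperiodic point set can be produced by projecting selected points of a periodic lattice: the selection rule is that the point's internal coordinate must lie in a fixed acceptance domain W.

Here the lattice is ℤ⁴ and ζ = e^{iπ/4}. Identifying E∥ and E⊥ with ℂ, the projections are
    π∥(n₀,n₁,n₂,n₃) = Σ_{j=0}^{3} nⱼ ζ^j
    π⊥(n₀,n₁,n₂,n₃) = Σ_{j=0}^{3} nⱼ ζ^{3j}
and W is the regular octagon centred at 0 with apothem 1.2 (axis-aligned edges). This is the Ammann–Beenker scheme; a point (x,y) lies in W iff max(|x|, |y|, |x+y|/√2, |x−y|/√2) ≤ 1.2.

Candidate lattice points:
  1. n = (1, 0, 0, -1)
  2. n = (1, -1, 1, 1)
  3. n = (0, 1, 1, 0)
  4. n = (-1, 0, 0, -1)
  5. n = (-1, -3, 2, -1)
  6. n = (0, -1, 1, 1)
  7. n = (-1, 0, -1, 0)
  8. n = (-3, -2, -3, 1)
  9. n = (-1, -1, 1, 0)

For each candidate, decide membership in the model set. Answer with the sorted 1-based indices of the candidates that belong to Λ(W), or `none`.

1, 3

With ζ = e^{iπ/4} the internal vectors are ζ^0,ζ^3,ζ^6,ζ^9.
candidate 1: n = (1, 0, 0, -1) → π⊥ ≈ (+0.292893, -0.707107); max(|x|,|y|,|x±y|/√2) = 0.707107 ≤ 1.2 ⇒ ∈ W
candidate 2: n = (1, -1, 1, 1) → π⊥ ≈ (+2.414214, -1.000000); max(|x|,|y|,|x±y|/√2) = 2.414214 > 1.2 ⇒ ∉ W
candidate 3: n = (0, 1, 1, 0) → π⊥ ≈ (-0.707107, -0.292893); max(|x|,|y|,|x±y|/√2) = 0.707107 ≤ 1.2 ⇒ ∈ W
candidate 4: n = (-1, 0, 0, -1) → π⊥ ≈ (-1.707107, -0.707107); max(|x|,|y|,|x±y|/√2) = 1.707107 > 1.2 ⇒ ∉ W
candidate 5: n = (-1, -3, 2, -1) → π⊥ ≈ (+0.414214, -4.828427); max(|x|,|y|,|x±y|/√2) = 4.828427 > 1.2 ⇒ ∉ W
candidate 6: n = (0, -1, 1, 1) → π⊥ ≈ (+1.414214, -1.000000); max(|x|,|y|,|x±y|/√2) = 1.707107 > 1.2 ⇒ ∉ W
candidate 7: n = (-1, 0, -1, 0) → π⊥ ≈ (-1.000000, +1.000000); max(|x|,|y|,|x±y|/√2) = 1.414214 > 1.2 ⇒ ∉ W
candidate 8: n = (-3, -2, -3, 1) → π⊥ ≈ (-0.878680, +2.292893); max(|x|,|y|,|x±y|/√2) = 2.292893 > 1.2 ⇒ ∉ W
candidate 9: n = (-1, -1, 1, 0) → π⊥ ≈ (-0.292893, -1.707107); max(|x|,|y|,|x±y|/√2) = 1.707107 > 1.2 ⇒ ∉ W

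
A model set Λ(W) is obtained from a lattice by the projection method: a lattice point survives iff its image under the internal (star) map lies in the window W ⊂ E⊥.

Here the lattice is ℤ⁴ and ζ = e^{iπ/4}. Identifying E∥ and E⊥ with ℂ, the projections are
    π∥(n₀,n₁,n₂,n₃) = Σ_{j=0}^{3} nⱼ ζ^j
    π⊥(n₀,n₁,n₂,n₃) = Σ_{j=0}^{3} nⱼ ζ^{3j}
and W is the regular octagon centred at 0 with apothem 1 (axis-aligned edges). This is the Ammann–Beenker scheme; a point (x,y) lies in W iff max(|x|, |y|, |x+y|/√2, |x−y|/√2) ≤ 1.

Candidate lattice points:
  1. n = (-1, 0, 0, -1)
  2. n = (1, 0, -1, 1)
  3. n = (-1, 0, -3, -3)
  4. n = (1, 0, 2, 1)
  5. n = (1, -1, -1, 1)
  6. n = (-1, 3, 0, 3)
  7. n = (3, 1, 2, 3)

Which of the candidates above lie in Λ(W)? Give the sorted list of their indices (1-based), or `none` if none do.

Internal map: ζ^{3j} for j=0..3 gives (1,0), (−√2/2,√2/2), (0,−1), (√2/2,√2/2).
candidate 1: n = (-1, 0, 0, -1) → π⊥ ≈ (-1.7071, -0.7071); max(|x|,|y|,|x±y|/√2) = 1.7071 > 1 ⇒ ∉ W
candidate 2: n = (1, 0, -1, 1) → π⊥ ≈ (+1.7071, +1.7071); max(|x|,|y|,|x±y|/√2) = 2.4142 > 1 ⇒ ∉ W
candidate 3: n = (-1, 0, -3, -3) → π⊥ ≈ (-3.1213, +0.8787); max(|x|,|y|,|x±y|/√2) = 3.1213 > 1 ⇒ ∉ W
candidate 4: n = (1, 0, 2, 1) → π⊥ ≈ (+1.7071, -1.2929); max(|x|,|y|,|x±y|/√2) = 2.1213 > 1 ⇒ ∉ W
candidate 5: n = (1, -1, -1, 1) → π⊥ ≈ (+2.4142, +1.0000); max(|x|,|y|,|x±y|/√2) = 2.4142 > 1 ⇒ ∉ W
candidate 6: n = (-1, 3, 0, 3) → π⊥ ≈ (-1.0000, +4.2426); max(|x|,|y|,|x±y|/√2) = 4.2426 > 1 ⇒ ∉ W
candidate 7: n = (3, 1, 2, 3) → π⊥ ≈ (+4.4142, +0.8284); max(|x|,|y|,|x±y|/√2) = 4.4142 > 1 ⇒ ∉ W

none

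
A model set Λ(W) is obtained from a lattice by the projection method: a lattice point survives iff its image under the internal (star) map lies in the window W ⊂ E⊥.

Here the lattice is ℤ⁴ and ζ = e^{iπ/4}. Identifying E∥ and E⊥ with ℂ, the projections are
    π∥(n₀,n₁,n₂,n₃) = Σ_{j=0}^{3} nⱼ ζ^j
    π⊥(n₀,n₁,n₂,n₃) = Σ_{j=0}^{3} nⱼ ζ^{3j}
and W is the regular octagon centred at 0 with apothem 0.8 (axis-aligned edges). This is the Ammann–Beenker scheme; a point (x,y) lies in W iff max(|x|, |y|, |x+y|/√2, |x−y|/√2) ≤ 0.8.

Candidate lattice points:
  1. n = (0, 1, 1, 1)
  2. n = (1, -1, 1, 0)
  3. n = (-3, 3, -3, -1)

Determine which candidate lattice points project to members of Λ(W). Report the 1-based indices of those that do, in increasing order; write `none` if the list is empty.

1

Internal map: ζ^{3j} for j=0..3 gives (1,0), (−√2/2,√2/2), (0,−1), (√2/2,√2/2).
#1 (0, 1, 1, 1): internal (0.0000, 0.4142); octagon support 0.4142 vs apothem 0.8 → ∈ W
#2 (1, -1, 1, 0): internal (1.7071, -1.7071); octagon support 2.4142 vs apothem 0.8 → ∉ W
#3 (-3, 3, -3, -1): internal (-5.8284, 4.4142); octagon support 7.2426 vs apothem 0.8 → ∉ W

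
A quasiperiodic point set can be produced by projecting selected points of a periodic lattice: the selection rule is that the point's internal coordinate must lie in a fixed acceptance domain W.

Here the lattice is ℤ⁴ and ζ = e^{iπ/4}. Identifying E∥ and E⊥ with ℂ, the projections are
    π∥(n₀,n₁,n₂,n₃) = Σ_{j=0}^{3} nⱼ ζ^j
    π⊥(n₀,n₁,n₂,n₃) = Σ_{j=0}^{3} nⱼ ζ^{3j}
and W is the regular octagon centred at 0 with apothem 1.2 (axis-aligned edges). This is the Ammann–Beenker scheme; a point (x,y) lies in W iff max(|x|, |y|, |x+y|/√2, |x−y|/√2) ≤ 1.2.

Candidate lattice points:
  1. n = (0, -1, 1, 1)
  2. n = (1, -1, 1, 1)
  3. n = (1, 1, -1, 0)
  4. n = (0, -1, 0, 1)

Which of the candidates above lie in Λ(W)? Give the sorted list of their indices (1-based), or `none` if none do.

none

π⊥(n) = n₀ + n₁ζ³ + n₂ζ⁶ + n₃ζ⁹ where ζ = e^{iπ/4}.
candidate 1: n = (0, -1, 1, 1) → π⊥ ≈ (+1.4142, -1.0000); max(|x|,|y|,|x±y|/√2) = 1.7071 > 1.2 ⇒ ∉ W
candidate 2: n = (1, -1, 1, 1) → π⊥ ≈ (+2.4142, -1.0000); max(|x|,|y|,|x±y|/√2) = 2.4142 > 1.2 ⇒ ∉ W
candidate 3: n = (1, 1, -1, 0) → π⊥ ≈ (+0.2929, +1.7071); max(|x|,|y|,|x±y|/√2) = 1.7071 > 1.2 ⇒ ∉ W
candidate 4: n = (0, -1, 0, 1) → π⊥ ≈ (+1.4142, +0.0000); max(|x|,|y|,|x±y|/√2) = 1.4142 > 1.2 ⇒ ∉ W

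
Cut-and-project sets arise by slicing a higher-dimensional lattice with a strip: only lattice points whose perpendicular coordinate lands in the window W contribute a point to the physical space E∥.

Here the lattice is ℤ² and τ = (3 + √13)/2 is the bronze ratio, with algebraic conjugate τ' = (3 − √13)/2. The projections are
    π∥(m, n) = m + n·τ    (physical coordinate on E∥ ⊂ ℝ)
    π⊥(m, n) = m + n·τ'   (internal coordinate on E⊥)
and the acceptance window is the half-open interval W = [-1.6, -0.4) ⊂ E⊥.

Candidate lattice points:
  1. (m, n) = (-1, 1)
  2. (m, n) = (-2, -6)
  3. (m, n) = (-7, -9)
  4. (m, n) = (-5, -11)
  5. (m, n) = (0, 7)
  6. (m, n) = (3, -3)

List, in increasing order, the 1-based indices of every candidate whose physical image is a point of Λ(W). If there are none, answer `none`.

1

Compute τ' = (3−√13)/2 = -0.302776, so π⊥(m,n) = m -0.302776·n.
[1] lift (-1,1): star map gives -1.302776; window check -1.6 ≤ -1.302776 < -0.4 is true → IN Λ
[2] lift (-2,-6): star map gives -0.183346; window check -1.6 ≤ -0.183346 < -0.4 is false → out
[3] lift (-7,-9): star map gives -4.275019; window check -1.6 ≤ -4.275019 < -0.4 is false → out
[4] lift (-5,-11): star map gives -1.669468; window check -1.6 ≤ -1.669468 < -0.4 is false → out
[5] lift (0,7): star map gives -2.119429; window check -1.6 ≤ -2.119429 < -0.4 is false → out
[6] lift (3,-3): star map gives 3.908327; window check -1.6 ≤ 3.908327 < -0.4 is false → out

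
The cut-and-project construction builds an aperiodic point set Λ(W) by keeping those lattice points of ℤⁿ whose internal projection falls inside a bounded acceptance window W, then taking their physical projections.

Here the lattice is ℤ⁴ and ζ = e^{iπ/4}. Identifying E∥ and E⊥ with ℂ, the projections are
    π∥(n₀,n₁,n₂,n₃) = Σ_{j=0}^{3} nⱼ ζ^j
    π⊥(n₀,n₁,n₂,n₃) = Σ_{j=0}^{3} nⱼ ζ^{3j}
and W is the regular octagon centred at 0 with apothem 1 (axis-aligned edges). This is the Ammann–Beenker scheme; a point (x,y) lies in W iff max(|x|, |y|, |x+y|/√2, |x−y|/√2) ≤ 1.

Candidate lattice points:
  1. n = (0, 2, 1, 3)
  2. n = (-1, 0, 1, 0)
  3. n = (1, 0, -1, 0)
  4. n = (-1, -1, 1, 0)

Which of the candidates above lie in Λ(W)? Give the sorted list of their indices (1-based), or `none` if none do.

none

With ζ = e^{iπ/4} the internal vectors are ζ^0,ζ^3,ζ^6,ζ^9.
candidate 1: n = (0, 2, 1, 3) → π⊥ ≈ (+0.707107, +2.535534); max(|x|,|y|,|x±y|/√2) = 2.535534 > 1 ⇒ ∉ W
candidate 2: n = (-1, 0, 1, 0) → π⊥ ≈ (-1.000000, -1.000000); max(|x|,|y|,|x±y|/√2) = 1.414214 > 1 ⇒ ∉ W
candidate 3: n = (1, 0, -1, 0) → π⊥ ≈ (+1.000000, +1.000000); max(|x|,|y|,|x±y|/√2) = 1.414214 > 1 ⇒ ∉ W
candidate 4: n = (-1, -1, 1, 0) → π⊥ ≈ (-0.292893, -1.707107); max(|x|,|y|,|x±y|/√2) = 1.707107 > 1 ⇒ ∉ W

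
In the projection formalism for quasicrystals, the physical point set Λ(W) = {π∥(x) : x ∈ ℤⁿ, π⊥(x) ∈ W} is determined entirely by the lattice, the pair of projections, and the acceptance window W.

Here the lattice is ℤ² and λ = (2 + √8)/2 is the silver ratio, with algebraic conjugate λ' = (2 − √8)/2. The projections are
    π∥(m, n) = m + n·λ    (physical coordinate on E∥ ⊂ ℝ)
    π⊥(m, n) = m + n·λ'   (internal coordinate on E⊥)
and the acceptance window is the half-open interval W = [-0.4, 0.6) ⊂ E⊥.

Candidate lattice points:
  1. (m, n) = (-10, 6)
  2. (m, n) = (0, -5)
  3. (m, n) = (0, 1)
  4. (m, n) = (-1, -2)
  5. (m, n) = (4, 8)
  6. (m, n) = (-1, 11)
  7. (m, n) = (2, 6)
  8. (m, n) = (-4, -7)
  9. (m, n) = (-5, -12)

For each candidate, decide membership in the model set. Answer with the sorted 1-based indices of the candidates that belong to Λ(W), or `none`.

Compute λ' = (2−√8)/2 = -0.414214, so π⊥(m,n) = m -0.414214·n.
#1 (-10,6): internal coord -10 + (6)·λ' = -12.485281; -12.485281 ∉ [-0.4, 0.6) → out
#2 (0,-5): internal coord 0 + (-5)·λ' = +2.071068; +2.071068 ∉ [-0.4, 0.6) → out
#3 (0,1): internal coord 0 + (1)·λ' = -0.414214; -0.414214 ∉ [-0.4, 0.6) → out
#4 (-1,-2): internal coord -1 + (-2)·λ' = -0.171573; -0.171573 ∈ [-0.4, 0.6) → IN Λ
#5 (4,8): internal coord 4 + (8)·λ' = +0.686292; +0.686292 ∉ [-0.4, 0.6) → out
#6 (-1,11): internal coord -1 + (11)·λ' = -5.556349; -5.556349 ∉ [-0.4, 0.6) → out
#7 (2,6): internal coord 2 + (6)·λ' = -0.485281; -0.485281 ∉ [-0.4, 0.6) → out
#8 (-4,-7): internal coord -4 + (-7)·λ' = -1.100505; -1.100505 ∉ [-0.4, 0.6) → out
#9 (-5,-12): internal coord -5 + (-12)·λ' = -0.029437; -0.029437 ∈ [-0.4, 0.6) → IN Λ

4, 9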